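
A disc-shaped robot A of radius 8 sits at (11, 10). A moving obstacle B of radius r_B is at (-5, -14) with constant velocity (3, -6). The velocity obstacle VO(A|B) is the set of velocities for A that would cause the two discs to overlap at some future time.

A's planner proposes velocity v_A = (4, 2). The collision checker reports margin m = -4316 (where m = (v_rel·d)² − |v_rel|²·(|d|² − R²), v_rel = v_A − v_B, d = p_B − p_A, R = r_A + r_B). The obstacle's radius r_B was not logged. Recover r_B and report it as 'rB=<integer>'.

m = -4316
d = (-16, -24);  v_rel = (1, 8),  |v_rel|² = 65
v_rel×d = (1)·(-24) − (8)·(-16) = 104
since m = R²·65 − 104²:  R² = (10816 + -4316) / 65 = 100
R = √100 = 10  ⇒  r_B = 10 − 8 = 2

rB=2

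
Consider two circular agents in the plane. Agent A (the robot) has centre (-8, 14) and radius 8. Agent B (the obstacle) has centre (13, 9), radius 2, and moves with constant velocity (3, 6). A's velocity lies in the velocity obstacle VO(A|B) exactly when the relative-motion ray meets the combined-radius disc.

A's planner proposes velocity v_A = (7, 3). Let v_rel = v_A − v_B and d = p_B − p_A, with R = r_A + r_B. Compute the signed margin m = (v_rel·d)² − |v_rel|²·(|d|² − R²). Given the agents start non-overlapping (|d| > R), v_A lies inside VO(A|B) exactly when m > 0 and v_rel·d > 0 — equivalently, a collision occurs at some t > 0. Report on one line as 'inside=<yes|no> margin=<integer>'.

d = (21, -5),  |d|² = 466;  R = 8+2 = 10,  c = 466−10² = 366
v_rel = (4, -3),  |v_rel|² = 25;  v_rel·d = (4)·(21) + (-3)·(-5) = 99
25·t² − 198·t + 366 = 0  ⇒  m = 99² − 25·366 = 651
m = 651 > 0,  v_rel·d = 99 > 0  ⇒  inside

inside=yes margin=651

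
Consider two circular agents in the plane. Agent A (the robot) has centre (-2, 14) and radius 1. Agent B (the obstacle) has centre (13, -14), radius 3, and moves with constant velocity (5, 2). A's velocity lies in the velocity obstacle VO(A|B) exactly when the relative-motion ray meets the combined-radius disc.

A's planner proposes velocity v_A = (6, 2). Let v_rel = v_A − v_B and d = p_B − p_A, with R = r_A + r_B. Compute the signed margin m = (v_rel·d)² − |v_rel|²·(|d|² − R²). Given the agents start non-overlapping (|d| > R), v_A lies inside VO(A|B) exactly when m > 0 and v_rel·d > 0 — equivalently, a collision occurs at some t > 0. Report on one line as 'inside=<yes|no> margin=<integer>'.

d = (15, -28),  |d|² = 1009;  R = 1+3 = 4,  c = 1009−4² = 993
v_rel = (1, 0),  |v_rel|² = 1;  v_rel·d = (1)·(15) + (0)·(-28) = 15
1·t² − 30·t + 993 = 0  ⇒  m = 15² − 1·993 = -768
m = -768 < 0,  v_rel·d = 15 > 0  ⇒  outside

inside=no margin=-768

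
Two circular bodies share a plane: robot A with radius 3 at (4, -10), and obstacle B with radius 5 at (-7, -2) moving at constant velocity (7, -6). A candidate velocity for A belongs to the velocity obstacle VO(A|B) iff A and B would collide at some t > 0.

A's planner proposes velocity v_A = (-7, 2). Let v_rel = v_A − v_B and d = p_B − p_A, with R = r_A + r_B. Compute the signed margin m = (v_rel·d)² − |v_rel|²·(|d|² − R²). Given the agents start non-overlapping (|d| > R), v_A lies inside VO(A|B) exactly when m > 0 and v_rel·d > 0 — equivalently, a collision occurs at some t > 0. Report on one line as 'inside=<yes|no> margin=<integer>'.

d = (-11, 8),  |d|² = 185;  R = 3+5 = 8,  c = 185−8² = 121
v_rel = (-14, 8),  |v_rel|² = 260;  v_rel·d = (-14)·(-11) + (8)·(8) = 218
260·t² − 436·t + 121 = 0  ⇒  m = 218² − 260·121 = 16064
m = 16064 > 0,  v_rel·d = 218 > 0  ⇒  inside

inside=yes margin=16064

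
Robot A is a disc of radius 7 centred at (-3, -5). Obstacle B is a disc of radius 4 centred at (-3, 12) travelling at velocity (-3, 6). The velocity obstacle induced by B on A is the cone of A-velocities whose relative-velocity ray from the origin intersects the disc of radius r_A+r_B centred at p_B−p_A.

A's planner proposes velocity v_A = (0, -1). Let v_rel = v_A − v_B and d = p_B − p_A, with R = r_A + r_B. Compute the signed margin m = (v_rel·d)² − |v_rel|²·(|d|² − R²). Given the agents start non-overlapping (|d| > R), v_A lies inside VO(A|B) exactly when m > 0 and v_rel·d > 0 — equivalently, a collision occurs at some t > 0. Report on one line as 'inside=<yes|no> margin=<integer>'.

d = (0, 17),  |d|² = 289;  R = 7+4 = 11,  c = 289−11² = 168
v_rel = (3, -7),  |v_rel|² = 58;  v_rel·d = (3)·(0) + (-7)·(17) = -119
58·t² + 238·t + 168 = 0  ⇒  m = (-119)² − 58·168 = 4417
m = 4417 > 0,  v_rel·d = -119 < 0  ⇒  outside

inside=no margin=4417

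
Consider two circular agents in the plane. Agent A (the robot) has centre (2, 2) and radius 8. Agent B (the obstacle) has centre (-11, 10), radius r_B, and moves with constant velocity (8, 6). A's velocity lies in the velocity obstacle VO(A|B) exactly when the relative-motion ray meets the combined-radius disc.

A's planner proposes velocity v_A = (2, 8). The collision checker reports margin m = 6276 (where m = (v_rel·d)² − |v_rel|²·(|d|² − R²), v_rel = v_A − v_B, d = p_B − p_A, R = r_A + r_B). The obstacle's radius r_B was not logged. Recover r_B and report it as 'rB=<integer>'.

m = 6276
d = (-13, 8);  v_rel = (-6, 2),  |v_rel|² = 40
v_rel×d = (-6)·(8) − (2)·(-13) = -22
since m = R²·40 − (-22)²:  R² = (484 + 6276) / 40 = 169
R = √169 = 13  ⇒  r_B = 13 − 8 = 5

rB=5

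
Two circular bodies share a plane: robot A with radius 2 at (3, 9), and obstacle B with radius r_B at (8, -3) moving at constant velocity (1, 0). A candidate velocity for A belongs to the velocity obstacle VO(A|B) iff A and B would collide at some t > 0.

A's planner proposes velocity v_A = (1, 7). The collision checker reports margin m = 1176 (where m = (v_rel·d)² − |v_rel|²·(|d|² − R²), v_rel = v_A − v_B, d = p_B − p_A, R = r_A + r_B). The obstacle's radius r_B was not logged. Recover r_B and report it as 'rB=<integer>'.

m = 1176
d = (5, -12);  v_rel = (0, 7),  |v_rel|² = 49
v_rel×d = (0)·(-12) − (7)·(5) = -35
since m = R²·49 − (-35)²:  R² = (1225 + 1176) / 49 = 49
R = √49 = 7  ⇒  r_B = 7 − 2 = 5

rB=5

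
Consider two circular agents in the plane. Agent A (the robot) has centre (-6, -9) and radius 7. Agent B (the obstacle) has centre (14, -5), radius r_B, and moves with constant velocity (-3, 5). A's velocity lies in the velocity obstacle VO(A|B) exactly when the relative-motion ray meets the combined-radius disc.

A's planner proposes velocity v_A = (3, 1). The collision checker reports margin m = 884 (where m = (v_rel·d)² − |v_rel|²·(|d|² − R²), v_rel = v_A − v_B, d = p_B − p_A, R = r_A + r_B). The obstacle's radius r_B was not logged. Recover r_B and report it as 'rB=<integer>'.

m = 884
d = (20, 4);  v_rel = (6, -4),  |v_rel|² = 52
v_rel×d = (6)·(4) − (-4)·(20) = 104
since m = R²·52 − 104²:  R² = (10816 + 884) / 52 = 225
R = √225 = 15  ⇒  r_B = 15 − 7 = 8

rB=8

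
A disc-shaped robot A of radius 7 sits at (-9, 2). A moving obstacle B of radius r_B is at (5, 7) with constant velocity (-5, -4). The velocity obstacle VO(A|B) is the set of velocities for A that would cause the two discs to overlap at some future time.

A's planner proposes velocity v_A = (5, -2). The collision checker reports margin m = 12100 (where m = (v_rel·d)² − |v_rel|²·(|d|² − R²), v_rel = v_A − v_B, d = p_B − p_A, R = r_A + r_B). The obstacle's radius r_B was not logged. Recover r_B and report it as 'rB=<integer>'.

m = 12100
d = (14, 5);  v_rel = (10, 2),  |v_rel|² = 104
v_rel×d = (10)·(5) − (2)·(14) = 22
since m = R²·104 − 22²:  R² = (484 + 12100) / 104 = 121
R = √121 = 11  ⇒  r_B = 11 − 7 = 4

rB=4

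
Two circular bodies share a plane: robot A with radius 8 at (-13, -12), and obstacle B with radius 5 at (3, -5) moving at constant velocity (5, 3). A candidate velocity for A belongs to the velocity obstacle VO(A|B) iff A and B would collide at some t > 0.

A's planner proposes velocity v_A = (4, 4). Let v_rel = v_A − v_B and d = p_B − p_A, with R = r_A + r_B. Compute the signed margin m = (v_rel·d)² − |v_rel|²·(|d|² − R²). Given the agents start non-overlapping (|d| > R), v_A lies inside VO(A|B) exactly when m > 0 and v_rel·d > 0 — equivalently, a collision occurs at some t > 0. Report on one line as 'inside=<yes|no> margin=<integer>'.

d = (16, 7),  |d|² = 305;  R = 8+5 = 13,  c = 305−13² = 136
v_rel = (-1, 1),  |v_rel|² = 2;  v_rel·d = (-1)·(16) + (1)·(7) = -9
2·t² + 18·t + 136 = 0  ⇒  m = (-9)² − 2·136 = -191
m = -191 < 0,  v_rel·d = -9 < 0  ⇒  outside

inside=no margin=-191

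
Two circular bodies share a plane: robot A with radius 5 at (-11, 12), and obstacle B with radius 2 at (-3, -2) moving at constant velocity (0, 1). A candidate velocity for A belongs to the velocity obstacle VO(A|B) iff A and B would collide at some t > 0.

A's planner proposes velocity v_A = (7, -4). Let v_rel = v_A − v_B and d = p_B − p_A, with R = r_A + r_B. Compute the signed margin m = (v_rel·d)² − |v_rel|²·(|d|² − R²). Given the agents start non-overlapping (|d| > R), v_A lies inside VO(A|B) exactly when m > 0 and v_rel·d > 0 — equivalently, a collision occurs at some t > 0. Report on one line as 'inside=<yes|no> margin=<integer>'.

d = (8, -14),  |d|² = 260;  R = 5+2 = 7,  c = 260−7² = 211
v_rel = (7, -5),  |v_rel|² = 74;  v_rel·d = (7)·(8) + (-5)·(-14) = 126
74·t² − 252·t + 211 = 0  ⇒  m = 126² − 74·211 = 262
m = 262 > 0,  v_rel·d = 126 > 0  ⇒  inside

inside=yes margin=262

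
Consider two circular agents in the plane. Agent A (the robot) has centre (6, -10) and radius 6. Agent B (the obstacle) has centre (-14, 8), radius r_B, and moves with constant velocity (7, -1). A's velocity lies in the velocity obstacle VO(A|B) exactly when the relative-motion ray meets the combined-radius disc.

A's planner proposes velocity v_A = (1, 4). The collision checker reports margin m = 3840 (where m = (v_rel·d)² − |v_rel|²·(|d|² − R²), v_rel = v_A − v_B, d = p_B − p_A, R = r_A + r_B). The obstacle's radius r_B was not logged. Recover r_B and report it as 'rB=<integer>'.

m = 3840
d = (-20, 18);  v_rel = (-6, 5),  |v_rel|² = 61
v_rel×d = (-6)·(18) − (5)·(-20) = -8
since m = R²·61 − (-8)²:  R² = (64 + 3840) / 61 = 64
R = √64 = 8  ⇒  r_B = 8 − 6 = 2

rB=2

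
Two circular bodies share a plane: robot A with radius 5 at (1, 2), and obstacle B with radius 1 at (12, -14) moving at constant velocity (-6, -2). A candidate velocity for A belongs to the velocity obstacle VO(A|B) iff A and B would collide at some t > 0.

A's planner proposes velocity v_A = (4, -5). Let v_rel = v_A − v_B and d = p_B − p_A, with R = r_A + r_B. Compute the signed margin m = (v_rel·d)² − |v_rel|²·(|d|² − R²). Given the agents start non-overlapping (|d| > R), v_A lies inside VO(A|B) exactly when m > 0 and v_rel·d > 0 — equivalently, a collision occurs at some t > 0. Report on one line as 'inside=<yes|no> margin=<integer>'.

d = (11, -16),  |d|² = 377;  R = 5+1 = 6,  c = 377−6² = 341
v_rel = (10, -3),  |v_rel|² = 109;  v_rel·d = (10)·(11) + (-3)·(-16) = 158
109·t² − 316·t + 341 = 0  ⇒  m = 158² − 109·341 = -12205
m = -12205 < 0,  v_rel·d = 158 > 0  ⇒  outside

inside=no margin=-12205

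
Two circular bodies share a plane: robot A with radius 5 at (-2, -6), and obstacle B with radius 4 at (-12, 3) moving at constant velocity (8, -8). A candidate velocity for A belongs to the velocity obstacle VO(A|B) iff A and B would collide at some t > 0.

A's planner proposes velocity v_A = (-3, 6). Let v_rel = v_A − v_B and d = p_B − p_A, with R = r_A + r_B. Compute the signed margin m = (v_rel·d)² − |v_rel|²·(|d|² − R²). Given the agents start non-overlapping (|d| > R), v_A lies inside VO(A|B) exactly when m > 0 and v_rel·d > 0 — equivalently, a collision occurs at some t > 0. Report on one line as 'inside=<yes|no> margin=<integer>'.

d = (-10, 9),  |d|² = 181;  R = 5+4 = 9,  c = 181−9² = 100
v_rel = (-11, 14),  |v_rel|² = 317;  v_rel·d = (-11)·(-10) + (14)·(9) = 236
317·t² − 472·t + 100 = 0  ⇒  m = 236² − 317·100 = 23996
m = 23996 > 0,  v_rel·d = 236 > 0  ⇒  inside

inside=yes margin=23996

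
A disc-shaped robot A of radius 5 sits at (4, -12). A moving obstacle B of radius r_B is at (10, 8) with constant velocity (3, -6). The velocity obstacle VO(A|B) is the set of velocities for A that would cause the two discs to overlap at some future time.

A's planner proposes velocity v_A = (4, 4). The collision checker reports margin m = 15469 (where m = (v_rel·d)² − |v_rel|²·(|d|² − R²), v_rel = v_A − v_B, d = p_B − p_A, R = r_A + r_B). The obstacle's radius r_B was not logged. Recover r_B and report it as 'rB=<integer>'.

m = 15469
d = (6, 20);  v_rel = (1, 10),  |v_rel|² = 101
v_rel×d = (1)·(20) − (10)·(6) = -40
since m = R²·101 − (-40)²:  R² = (1600 + 15469) / 101 = 169
R = √169 = 13  ⇒  r_B = 13 − 5 = 8

rB=8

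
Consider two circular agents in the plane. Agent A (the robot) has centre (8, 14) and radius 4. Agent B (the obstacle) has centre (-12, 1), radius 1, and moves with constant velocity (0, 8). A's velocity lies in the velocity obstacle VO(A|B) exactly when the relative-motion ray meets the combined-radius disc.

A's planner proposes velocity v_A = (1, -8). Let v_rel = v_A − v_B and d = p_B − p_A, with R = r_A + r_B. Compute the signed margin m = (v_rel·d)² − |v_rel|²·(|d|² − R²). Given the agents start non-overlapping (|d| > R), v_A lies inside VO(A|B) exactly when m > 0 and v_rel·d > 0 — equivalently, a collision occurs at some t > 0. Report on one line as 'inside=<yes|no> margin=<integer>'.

d = (-20, -13),  |d|² = 569;  R = 4+1 = 5,  c = 569−5² = 544
v_rel = (1, -16),  |v_rel|² = 257;  v_rel·d = (1)·(-20) + (-16)·(-13) = 188
257·t² − 376·t + 544 = 0  ⇒  m = 188² − 257·544 = -104464
m = -104464 < 0,  v_rel·d = 188 > 0  ⇒  outside

inside=no margin=-104464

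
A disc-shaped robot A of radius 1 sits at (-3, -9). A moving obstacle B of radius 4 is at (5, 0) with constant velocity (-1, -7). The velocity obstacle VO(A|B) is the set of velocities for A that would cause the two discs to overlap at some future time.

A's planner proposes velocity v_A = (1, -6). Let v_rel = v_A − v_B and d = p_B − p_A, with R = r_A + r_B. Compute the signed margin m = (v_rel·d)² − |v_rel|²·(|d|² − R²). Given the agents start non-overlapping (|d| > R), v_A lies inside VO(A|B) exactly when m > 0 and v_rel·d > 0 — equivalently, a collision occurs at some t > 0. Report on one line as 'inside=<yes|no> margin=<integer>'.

d = (8, 9),  |d|² = 145;  R = 1+4 = 5,  c = 145−5² = 120
v_rel = (2, 1),  |v_rel|² = 5;  v_rel·d = (2)·(8) + (1)·(9) = 25
5·t² − 50·t + 120 = 0  ⇒  m = 25² − 5·120 = 25
m = 25 > 0,  v_rel·d = 25 > 0  ⇒  inside

inside=yes margin=25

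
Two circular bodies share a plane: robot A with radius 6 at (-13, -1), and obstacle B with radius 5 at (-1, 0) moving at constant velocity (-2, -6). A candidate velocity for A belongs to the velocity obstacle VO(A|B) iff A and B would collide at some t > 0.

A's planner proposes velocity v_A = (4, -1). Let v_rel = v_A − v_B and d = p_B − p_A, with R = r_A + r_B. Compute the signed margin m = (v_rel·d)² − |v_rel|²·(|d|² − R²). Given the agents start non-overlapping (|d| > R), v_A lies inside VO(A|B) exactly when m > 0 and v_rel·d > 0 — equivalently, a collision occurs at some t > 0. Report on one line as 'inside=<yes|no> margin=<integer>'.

d = (12, 1),  |d|² = 145;  R = 6+5 = 11,  c = 145−11² = 24
v_rel = (6, 5),  |v_rel|² = 61;  v_rel·d = (6)·(12) + (5)·(1) = 77
61·t² − 154·t + 24 = 0  ⇒  m = 77² − 61·24 = 4465
m = 4465 > 0,  v_rel·d = 77 > 0  ⇒  inside

inside=yes margin=4465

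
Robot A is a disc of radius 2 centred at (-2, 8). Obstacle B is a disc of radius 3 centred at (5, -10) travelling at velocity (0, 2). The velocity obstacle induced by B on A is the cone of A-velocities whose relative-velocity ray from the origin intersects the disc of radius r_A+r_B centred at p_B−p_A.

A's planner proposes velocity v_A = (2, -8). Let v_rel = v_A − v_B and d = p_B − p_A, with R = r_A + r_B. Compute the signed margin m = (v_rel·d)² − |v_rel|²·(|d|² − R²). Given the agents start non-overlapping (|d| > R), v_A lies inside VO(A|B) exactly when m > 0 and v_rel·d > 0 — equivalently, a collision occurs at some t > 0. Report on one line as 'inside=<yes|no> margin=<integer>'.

d = (7, -18),  |d|² = 373;  R = 2+3 = 5,  c = 373−5² = 348
v_rel = (2, -10),  |v_rel|² = 104;  v_rel·d = (2)·(7) + (-10)·(-18) = 194
104·t² − 388·t + 348 = 0  ⇒  m = 194² − 104·348 = 1444
m = 1444 > 0,  v_rel·d = 194 > 0  ⇒  inside

inside=yes margin=1444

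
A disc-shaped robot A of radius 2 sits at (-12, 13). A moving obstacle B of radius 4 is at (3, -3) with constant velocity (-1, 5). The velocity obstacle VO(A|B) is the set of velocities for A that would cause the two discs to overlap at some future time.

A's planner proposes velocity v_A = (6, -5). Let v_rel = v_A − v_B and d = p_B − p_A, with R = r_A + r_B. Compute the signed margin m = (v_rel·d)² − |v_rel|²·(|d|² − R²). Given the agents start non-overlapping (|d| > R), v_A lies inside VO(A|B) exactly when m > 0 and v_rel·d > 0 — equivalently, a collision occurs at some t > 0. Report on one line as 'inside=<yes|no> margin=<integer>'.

d = (15, -16),  |d|² = 481;  R = 2+4 = 6,  c = 481−6² = 445
v_rel = (7, -10),  |v_rel|² = 149;  v_rel·d = (7)·(15) + (-10)·(-16) = 265
149·t² − 530·t + 445 = 0  ⇒  m = 265² − 149·445 = 3920
m = 3920 > 0,  v_rel·d = 265 > 0  ⇒  inside

inside=yes margin=3920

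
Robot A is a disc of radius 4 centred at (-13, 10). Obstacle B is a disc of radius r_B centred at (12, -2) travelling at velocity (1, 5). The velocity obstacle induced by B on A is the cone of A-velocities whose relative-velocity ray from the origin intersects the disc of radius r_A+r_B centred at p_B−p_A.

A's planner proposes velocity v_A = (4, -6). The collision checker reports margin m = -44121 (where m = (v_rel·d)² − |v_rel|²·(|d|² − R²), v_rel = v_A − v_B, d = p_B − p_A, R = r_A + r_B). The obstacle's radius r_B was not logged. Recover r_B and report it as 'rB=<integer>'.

m = -44121
d = (25, -12);  v_rel = (3, -11),  |v_rel|² = 130
v_rel×d = (3)·(-12) − (-11)·(25) = 239
since m = R²·130 − 239²:  R² = (57121 + -44121) / 130 = 100
R = √100 = 10  ⇒  r_B = 10 − 4 = 6

rB=6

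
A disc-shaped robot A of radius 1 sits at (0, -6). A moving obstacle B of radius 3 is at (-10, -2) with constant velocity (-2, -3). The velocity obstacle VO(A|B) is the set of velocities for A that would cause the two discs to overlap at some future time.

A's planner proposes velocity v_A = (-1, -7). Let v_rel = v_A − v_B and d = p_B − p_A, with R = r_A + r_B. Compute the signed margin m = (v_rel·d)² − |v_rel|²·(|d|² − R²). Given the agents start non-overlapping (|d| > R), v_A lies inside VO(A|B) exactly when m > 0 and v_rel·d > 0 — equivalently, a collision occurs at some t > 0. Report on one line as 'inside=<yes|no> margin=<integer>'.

d = (-10, 4),  |d|² = 116;  R = 1+3 = 4,  c = 116−4² = 100
v_rel = (1, -4),  |v_rel|² = 17;  v_rel·d = (1)·(-10) + (-4)·(4) = -26
17·t² + 52·t + 100 = 0  ⇒  m = (-26)² − 17·100 = -1024
m = -1024 < 0,  v_rel·d = -26 < 0  ⇒  outside

inside=no margin=-1024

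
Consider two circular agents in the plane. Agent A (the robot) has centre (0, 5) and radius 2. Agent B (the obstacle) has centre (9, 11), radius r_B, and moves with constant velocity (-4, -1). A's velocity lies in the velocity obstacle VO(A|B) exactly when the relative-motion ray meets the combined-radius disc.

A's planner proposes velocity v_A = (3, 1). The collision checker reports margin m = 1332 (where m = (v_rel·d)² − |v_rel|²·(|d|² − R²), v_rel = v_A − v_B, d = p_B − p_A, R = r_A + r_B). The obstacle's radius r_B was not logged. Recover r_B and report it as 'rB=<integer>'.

m = 1332
d = (9, 6);  v_rel = (7, 2),  |v_rel|² = 53
v_rel×d = (7)·(6) − (2)·(9) = 24
since m = R²·53 − 24²:  R² = (576 + 1332) / 53 = 36
R = √36 = 6  ⇒  r_B = 6 − 2 = 4

rB=4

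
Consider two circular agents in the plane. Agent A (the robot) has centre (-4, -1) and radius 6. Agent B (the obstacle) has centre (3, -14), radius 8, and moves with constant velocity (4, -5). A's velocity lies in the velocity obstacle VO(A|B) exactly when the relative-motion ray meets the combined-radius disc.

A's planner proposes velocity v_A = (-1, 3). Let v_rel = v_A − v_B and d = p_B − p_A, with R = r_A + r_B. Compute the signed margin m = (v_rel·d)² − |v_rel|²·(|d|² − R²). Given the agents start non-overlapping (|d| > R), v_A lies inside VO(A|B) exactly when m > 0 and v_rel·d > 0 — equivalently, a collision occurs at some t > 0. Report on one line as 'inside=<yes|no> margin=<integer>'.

d = (7, -13),  |d|² = 218;  R = 6+8 = 14,  c = 218−14² = 22
v_rel = (-5, 8),  |v_rel|² = 89;  v_rel·d = (-5)·(7) + (8)·(-13) = -139
89·t² + 278·t + 22 = 0  ⇒  m = (-139)² − 89·22 = 17363
m = 17363 > 0,  v_rel·d = -139 < 0  ⇒  outside

inside=no margin=17363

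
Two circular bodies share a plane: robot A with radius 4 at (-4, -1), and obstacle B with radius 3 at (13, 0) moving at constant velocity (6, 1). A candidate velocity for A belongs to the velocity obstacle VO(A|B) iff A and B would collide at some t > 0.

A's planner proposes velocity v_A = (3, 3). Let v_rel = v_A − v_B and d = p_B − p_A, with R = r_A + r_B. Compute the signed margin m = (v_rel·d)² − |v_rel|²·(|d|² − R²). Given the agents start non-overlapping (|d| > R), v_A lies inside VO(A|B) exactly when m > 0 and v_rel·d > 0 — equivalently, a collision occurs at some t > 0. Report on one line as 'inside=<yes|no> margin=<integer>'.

d = (17, 1),  |d|² = 290;  R = 4+3 = 7,  c = 290−7² = 241
v_rel = (-3, 2),  |v_rel|² = 13;  v_rel·d = (-3)·(17) + (2)·(1) = -49
13·t² + 98·t + 241 = 0  ⇒  m = (-49)² − 13·241 = -732
m = -732 < 0,  v_rel·d = -49 < 0  ⇒  outside

inside=no margin=-732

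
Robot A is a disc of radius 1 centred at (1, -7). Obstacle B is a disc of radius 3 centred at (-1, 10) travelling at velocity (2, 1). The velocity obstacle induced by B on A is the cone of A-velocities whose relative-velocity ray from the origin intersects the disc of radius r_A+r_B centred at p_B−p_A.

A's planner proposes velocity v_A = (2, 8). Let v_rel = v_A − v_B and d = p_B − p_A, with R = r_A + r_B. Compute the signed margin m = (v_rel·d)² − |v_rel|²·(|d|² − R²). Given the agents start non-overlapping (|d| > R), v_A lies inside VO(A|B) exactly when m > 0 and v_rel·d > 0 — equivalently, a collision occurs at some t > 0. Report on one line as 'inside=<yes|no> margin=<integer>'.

d = (-2, 17),  |d|² = 293;  R = 1+3 = 4,  c = 293−4² = 277
v_rel = (0, 7),  |v_rel|² = 49;  v_rel·d = (0)·(-2) + (7)·(17) = 119
49·t² − 238·t + 277 = 0  ⇒  m = 119² − 49·277 = 588
m = 588 > 0,  v_rel·d = 119 > 0  ⇒  inside

inside=yes margin=588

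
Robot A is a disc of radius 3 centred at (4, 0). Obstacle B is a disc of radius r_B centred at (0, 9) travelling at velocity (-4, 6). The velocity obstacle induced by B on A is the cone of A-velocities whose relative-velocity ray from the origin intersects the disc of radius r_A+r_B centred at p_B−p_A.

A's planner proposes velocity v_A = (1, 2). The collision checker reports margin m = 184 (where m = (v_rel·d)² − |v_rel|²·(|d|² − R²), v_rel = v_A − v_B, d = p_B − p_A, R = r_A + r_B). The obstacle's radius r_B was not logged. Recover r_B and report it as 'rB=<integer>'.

m = 184
d = (-4, 9);  v_rel = (5, -4),  |v_rel|² = 41
v_rel×d = (5)·(9) − (-4)·(-4) = 29
since m = R²·41 − 29²:  R² = (841 + 184) / 41 = 25
R = √25 = 5  ⇒  r_B = 5 − 3 = 2

rB=2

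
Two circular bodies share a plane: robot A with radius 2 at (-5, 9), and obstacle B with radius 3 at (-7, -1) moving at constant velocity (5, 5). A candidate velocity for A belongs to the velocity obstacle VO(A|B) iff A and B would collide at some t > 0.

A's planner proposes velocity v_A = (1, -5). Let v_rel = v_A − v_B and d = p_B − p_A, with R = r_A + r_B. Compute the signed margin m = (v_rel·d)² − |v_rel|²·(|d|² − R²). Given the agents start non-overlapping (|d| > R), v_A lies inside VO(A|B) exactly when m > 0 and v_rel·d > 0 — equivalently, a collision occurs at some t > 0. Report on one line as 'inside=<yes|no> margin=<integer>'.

d = (-2, -10),  |d|² = 104;  R = 2+3 = 5,  c = 104−5² = 79
v_rel = (-4, -10),  |v_rel|² = 116;  v_rel·d = (-4)·(-2) + (-10)·(-10) = 108
116·t² − 216·t + 79 = 0  ⇒  m = 108² − 116·79 = 2500
m = 2500 > 0,  v_rel·d = 108 > 0  ⇒  inside

inside=yes margin=2500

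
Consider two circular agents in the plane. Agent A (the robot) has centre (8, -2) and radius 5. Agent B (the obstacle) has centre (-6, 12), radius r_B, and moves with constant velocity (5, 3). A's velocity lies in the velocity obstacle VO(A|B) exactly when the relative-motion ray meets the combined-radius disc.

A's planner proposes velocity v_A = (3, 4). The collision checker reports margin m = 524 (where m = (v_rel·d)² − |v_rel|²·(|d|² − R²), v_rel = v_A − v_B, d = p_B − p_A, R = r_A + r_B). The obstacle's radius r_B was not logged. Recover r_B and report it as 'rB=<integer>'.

m = 524
d = (-14, 14);  v_rel = (-2, 1),  |v_rel|² = 5
v_rel×d = (-2)·(14) − (1)·(-14) = -14
since m = R²·5 − (-14)²:  R² = (196 + 524) / 5 = 144
R = √144 = 12  ⇒  r_B = 12 − 5 = 7

rB=7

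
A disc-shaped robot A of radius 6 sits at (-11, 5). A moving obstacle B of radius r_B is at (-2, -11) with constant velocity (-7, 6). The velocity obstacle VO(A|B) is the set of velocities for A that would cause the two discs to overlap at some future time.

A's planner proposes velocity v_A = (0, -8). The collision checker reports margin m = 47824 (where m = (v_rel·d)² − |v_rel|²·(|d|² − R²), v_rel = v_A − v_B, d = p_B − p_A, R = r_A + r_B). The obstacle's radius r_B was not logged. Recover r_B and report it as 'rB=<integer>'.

m = 47824
d = (9, -16);  v_rel = (7, -14),  |v_rel|² = 245
v_rel×d = (7)·(-16) − (-14)·(9) = 14
since m = R²·245 − 14²:  R² = (196 + 47824) / 245 = 196
R = √196 = 14  ⇒  r_B = 14 − 6 = 8

rB=8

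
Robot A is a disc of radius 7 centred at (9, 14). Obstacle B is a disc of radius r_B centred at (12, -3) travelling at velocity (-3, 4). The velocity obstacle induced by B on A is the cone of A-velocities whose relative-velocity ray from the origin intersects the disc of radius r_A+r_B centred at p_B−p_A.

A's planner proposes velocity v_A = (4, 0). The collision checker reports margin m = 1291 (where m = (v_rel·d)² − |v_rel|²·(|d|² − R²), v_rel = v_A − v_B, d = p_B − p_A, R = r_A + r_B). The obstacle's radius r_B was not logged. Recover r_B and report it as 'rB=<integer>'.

m = 1291
d = (3, -17);  v_rel = (7, -4),  |v_rel|² = 65
v_rel×d = (7)·(-17) − (-4)·(3) = -107
since m = R²·65 − (-107)²:  R² = (11449 + 1291) / 65 = 196
R = √196 = 14  ⇒  r_B = 14 − 7 = 7

rB=7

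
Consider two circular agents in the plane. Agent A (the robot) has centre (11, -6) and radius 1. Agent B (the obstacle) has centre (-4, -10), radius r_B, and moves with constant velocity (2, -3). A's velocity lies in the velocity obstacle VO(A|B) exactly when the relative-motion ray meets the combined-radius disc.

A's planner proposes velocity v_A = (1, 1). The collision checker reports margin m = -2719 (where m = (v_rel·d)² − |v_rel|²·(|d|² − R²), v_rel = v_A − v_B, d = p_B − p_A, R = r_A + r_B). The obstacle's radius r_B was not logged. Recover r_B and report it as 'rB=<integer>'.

m = -2719
d = (-15, -4);  v_rel = (-1, 4),  |v_rel|² = 17
v_rel×d = (-1)·(-4) − (4)·(-15) = 64
since m = R²·17 − 64²:  R² = (4096 + -2719) / 17 = 81
R = √81 = 9  ⇒  r_B = 9 − 1 = 8

rB=8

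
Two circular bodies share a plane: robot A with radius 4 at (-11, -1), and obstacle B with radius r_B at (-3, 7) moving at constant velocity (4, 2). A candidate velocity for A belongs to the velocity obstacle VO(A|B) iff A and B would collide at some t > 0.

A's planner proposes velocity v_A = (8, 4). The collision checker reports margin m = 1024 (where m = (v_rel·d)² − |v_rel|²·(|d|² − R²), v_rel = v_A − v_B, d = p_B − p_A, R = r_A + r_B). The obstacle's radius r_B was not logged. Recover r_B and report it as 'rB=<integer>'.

m = 1024
d = (8, 8);  v_rel = (4, 2),  |v_rel|² = 20
v_rel×d = (4)·(8) − (2)·(8) = 16
since m = R²·20 − 16²:  R² = (256 + 1024) / 20 = 64
R = √64 = 8  ⇒  r_B = 8 − 4 = 4

rB=4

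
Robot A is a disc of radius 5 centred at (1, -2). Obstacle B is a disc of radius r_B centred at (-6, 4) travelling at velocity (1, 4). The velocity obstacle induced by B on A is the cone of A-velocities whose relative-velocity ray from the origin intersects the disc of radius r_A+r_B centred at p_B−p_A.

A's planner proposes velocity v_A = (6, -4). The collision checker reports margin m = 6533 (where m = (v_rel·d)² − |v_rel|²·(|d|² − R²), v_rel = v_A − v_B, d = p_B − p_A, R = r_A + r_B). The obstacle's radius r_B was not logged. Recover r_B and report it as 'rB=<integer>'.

m = 6533
d = (-7, 6);  v_rel = (5, -8),  |v_rel|² = 89
v_rel×d = (5)·(6) − (-8)·(-7) = -26
since m = R²·89 − (-26)²:  R² = (676 + 6533) / 89 = 81
R = √81 = 9  ⇒  r_B = 9 − 5 = 4

rB=4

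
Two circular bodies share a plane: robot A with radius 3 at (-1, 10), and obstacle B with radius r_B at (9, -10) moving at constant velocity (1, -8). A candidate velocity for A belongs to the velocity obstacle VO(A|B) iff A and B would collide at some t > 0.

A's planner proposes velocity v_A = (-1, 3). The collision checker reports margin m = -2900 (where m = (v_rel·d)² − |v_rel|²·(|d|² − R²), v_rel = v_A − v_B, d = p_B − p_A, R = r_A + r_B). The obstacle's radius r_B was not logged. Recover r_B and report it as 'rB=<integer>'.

m = -2900
d = (10, -20);  v_rel = (-2, 11),  |v_rel|² = 125
v_rel×d = (-2)·(-20) − (11)·(10) = -70
since m = R²·125 − (-70)²:  R² = (4900 + -2900) / 125 = 16
R = √16 = 4  ⇒  r_B = 4 − 3 = 1

rB=1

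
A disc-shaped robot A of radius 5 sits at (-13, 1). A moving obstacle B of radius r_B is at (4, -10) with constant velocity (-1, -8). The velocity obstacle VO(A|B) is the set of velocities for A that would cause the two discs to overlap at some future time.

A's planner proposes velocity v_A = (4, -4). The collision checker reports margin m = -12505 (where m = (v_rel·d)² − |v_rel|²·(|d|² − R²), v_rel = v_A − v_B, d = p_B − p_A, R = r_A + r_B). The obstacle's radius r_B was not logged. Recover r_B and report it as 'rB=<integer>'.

m = -12505
d = (17, -11);  v_rel = (5, 4),  |v_rel|² = 41
v_rel×d = (5)·(-11) − (4)·(17) = -123
since m = R²·41 − (-123)²:  R² = (15129 + -12505) / 41 = 64
R = √64 = 8  ⇒  r_B = 8 − 5 = 3

rB=3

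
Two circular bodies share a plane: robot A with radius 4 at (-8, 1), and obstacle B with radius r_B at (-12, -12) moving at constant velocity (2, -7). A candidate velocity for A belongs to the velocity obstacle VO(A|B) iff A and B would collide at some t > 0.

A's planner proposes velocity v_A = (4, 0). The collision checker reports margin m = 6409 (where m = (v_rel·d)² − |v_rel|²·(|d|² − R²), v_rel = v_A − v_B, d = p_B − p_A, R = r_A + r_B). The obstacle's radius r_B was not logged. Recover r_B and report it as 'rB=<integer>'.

m = 6409
d = (-4, -13);  v_rel = (2, 7),  |v_rel|² = 53
v_rel×d = (2)·(-13) − (7)·(-4) = 2
since m = R²·53 − 2²:  R² = (4 + 6409) / 53 = 121
R = √121 = 11  ⇒  r_B = 11 − 4 = 7

rB=7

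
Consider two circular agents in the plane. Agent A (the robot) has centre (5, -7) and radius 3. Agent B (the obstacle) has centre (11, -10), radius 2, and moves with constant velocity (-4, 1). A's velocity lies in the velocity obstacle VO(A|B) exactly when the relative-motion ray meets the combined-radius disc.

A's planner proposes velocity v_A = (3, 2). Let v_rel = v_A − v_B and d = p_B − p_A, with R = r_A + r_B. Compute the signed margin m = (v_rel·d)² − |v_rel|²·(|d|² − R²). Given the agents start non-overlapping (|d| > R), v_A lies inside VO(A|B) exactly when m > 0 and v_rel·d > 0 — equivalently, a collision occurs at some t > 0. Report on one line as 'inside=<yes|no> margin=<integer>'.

d = (6, -3),  |d|² = 45;  R = 3+2 = 5,  c = 45−5² = 20
v_rel = (7, 1),  |v_rel|² = 50;  v_rel·d = (7)·(6) + (1)·(-3) = 39
50·t² − 78·t + 20 = 0  ⇒  m = 39² − 50·20 = 521
m = 521 > 0,  v_rel·d = 39 > 0  ⇒  inside

inside=yes margin=521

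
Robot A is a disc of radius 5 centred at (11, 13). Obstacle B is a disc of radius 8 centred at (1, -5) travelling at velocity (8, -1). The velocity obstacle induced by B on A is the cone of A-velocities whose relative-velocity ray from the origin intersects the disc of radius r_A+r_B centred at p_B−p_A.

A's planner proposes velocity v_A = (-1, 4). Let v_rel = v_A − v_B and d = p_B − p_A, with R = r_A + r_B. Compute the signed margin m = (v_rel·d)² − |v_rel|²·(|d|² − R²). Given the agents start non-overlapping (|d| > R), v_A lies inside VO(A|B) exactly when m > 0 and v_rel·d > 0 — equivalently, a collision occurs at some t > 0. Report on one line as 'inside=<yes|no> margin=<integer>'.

d = (-10, -18),  |d|² = 424;  R = 5+8 = 13,  c = 424−13² = 255
v_rel = (-9, 5),  |v_rel|² = 106;  v_rel·d = (-9)·(-10) + (5)·(-18) = 0
106·t² − 0·t + 255 = 0  ⇒  m = 0² − 106·255 = -27030
m = -27030 < 0,  v_rel·d = 0 = 0  ⇒  outside

inside=no margin=-27030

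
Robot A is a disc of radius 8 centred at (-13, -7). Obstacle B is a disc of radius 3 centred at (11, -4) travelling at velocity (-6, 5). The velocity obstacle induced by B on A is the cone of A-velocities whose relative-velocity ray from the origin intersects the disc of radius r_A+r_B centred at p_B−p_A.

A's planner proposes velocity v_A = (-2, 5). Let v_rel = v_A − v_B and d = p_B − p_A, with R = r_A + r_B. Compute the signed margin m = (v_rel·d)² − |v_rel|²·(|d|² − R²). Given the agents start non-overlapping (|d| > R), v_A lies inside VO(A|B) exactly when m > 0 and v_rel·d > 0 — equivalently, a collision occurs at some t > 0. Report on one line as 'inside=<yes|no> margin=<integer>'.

d = (24, 3),  |d|² = 585;  R = 8+3 = 11,  c = 585−11² = 464
v_rel = (4, 0),  |v_rel|² = 16;  v_rel·d = (4)·(24) + (0)·(3) = 96
16·t² − 192·t + 464 = 0  ⇒  m = 96² − 16·464 = 1792
m = 1792 > 0,  v_rel·d = 96 > 0  ⇒  inside

inside=yes margin=1792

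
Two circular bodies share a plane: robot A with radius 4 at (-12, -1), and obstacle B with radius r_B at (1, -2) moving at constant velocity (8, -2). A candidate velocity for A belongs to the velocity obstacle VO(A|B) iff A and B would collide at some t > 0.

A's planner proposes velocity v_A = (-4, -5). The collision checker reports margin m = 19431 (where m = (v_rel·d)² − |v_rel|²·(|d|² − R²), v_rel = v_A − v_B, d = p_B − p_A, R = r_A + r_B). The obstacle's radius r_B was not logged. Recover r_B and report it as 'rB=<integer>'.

m = 19431
d = (13, -1);  v_rel = (-12, -3),  |v_rel|² = 153
v_rel×d = (-12)·(-1) − (-3)·(13) = 51
since m = R²·153 − 51²:  R² = (2601 + 19431) / 153 = 144
R = √144 = 12  ⇒  r_B = 12 − 4 = 8

rB=8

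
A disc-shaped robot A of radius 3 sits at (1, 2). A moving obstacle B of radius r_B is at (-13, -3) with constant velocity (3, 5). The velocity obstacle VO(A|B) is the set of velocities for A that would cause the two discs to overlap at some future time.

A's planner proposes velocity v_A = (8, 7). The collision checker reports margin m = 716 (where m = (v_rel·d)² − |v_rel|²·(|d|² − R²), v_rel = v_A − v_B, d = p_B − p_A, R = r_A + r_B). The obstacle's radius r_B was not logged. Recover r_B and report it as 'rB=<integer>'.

m = 716
d = (-14, -5);  v_rel = (5, 2),  |v_rel|² = 29
v_rel×d = (5)·(-5) − (2)·(-14) = 3
since m = R²·29 − 3²:  R² = (9 + 716) / 29 = 25
R = √25 = 5  ⇒  r_B = 5 − 3 = 2

rB=2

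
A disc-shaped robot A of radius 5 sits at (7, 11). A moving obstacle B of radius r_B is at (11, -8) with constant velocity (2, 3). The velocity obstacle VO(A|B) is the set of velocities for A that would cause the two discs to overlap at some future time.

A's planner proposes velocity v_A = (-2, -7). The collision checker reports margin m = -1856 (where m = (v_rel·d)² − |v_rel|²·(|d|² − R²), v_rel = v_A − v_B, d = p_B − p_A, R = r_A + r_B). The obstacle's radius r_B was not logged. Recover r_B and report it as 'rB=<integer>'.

m = -1856
d = (4, -19);  v_rel = (-4, -10),  |v_rel|² = 116
v_rel×d = (-4)·(-19) − (-10)·(4) = 116
since m = R²·116 − 116²:  R² = (13456 + -1856) / 116 = 100
R = √100 = 10  ⇒  r_B = 10 − 5 = 5

rB=5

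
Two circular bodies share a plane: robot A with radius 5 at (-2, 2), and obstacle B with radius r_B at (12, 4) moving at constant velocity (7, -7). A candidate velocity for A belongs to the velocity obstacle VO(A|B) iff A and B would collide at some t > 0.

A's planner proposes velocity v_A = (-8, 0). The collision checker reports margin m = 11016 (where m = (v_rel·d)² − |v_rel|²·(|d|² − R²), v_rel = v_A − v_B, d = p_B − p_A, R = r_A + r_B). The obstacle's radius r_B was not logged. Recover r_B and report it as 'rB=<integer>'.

m = 11016
d = (14, 2);  v_rel = (-15, 7),  |v_rel|² = 274
v_rel×d = (-15)·(2) − (7)·(14) = -128
since m = R²·274 − (-128)²:  R² = (16384 + 11016) / 274 = 100
R = √100 = 10  ⇒  r_B = 10 − 5 = 5

rB=5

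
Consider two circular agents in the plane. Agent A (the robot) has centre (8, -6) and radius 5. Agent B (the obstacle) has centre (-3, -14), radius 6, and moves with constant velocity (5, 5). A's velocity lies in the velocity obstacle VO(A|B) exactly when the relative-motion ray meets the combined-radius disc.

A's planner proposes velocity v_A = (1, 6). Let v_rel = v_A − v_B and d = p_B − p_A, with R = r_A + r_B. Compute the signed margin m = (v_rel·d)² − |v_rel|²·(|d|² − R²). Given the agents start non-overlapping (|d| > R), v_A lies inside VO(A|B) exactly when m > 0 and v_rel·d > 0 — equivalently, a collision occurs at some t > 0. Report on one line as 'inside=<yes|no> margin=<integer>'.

d = (-11, -8),  |d|² = 185;  R = 5+6 = 11,  c = 185−11² = 64
v_rel = (-4, 1),  |v_rel|² = 17;  v_rel·d = (-4)·(-11) + (1)·(-8) = 36
17·t² − 72·t + 64 = 0  ⇒  m = 36² − 17·64 = 208
m = 208 > 0,  v_rel·d = 36 > 0  ⇒  inside

inside=yes margin=208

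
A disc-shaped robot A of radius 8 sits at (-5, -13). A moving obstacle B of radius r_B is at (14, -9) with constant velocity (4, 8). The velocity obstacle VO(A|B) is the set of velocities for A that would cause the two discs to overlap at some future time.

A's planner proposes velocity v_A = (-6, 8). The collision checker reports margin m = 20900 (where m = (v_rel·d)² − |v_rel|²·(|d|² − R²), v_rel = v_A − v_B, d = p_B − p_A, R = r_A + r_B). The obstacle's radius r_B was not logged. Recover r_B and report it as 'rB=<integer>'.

m = 20900
d = (19, 4);  v_rel = (-10, 0),  |v_rel|² = 100
v_rel×d = (-10)·(4) − (0)·(19) = -40
since m = R²·100 − (-40)²:  R² = (1600 + 20900) / 100 = 225
R = √225 = 15  ⇒  r_B = 15 − 8 = 7

rB=7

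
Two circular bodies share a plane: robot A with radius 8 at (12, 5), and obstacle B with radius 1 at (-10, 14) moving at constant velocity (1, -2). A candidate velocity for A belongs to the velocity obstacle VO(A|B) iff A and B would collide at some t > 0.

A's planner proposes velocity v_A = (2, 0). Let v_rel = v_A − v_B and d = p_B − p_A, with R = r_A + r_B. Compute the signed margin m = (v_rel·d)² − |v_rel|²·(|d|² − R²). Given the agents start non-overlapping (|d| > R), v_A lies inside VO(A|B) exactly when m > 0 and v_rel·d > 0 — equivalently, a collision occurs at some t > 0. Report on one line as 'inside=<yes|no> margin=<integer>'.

d = (-22, 9),  |d|² = 565;  R = 8+1 = 9,  c = 565−9² = 484
v_rel = (1, 2),  |v_rel|² = 5;  v_rel·d = (1)·(-22) + (2)·(9) = -4
5·t² + 8·t + 484 = 0  ⇒  m = (-4)² − 5·484 = -2404
m = -2404 < 0,  v_rel·d = -4 < 0  ⇒  outside

inside=no margin=-2404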